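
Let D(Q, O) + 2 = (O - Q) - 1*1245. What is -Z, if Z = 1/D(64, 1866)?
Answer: -1/555 ≈ -0.0018018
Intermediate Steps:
D(Q, O) = -1247 + O - Q (D(Q, O) = -2 + ((O - Q) - 1*1245) = -2 + ((O - Q) - 1245) = -2 + (-1245 + O - Q) = -1247 + O - Q)
Z = 1/555 (Z = 1/(-1247 + 1866 - 1*64) = 1/(-1247 + 1866 - 64) = 1/555 ≈ 0.0018018)
-Z = -1*1/555 = -1/555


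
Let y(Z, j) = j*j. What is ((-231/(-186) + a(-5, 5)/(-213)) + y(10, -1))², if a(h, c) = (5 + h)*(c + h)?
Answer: 19321/3844 ≈ 5.0263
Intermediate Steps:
y(Z, j) = j²
((-231/(-186) + a(-5, 5)/(-213)) + y(10, -1))² = ((-231/(-186) + ((-5)² + 5*5 + 5*(-5) + 5*(-5))/(-213)) + (-1)²)² = ((-231*(-1/186) + (25 + 25 - 25 - 25)*(-1/213)) + 1)² = ((77/62 + 0*(-1/213)) + 1)² = ((77/62 + 0) + 1)² = (77/62 + 1)² = (139/62)² = 19321/3844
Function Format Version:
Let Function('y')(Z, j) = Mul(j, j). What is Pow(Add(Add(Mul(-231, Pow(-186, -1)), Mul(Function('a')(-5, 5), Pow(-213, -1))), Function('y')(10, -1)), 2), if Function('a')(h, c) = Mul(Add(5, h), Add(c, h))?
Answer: Rational(19321, 3844) ≈ 5.0263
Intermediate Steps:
Function('y')(Z, j) = Pow(j, 2)
Pow(Add(Add(Mul(-231, Pow(-186, -1)), Mul(Function('a')(-5, 5), Pow(-213, -1))), Function('y')(10, -1)), 2) = Pow(Add(Add(Mul(-231, Pow(-186, -1)), Mul(Add(Pow(-5, 2), Mul(5, 5), Mul(5, -5), Mul(5, -5)), Pow(-213, -1))), Pow(-1, 2)), 2) = Pow(Add(Add(Mul(-231, Rational(-1, 186)), Mul(Add(25, 25, -25, -25), Rational(-1, 213))), 1), 2) = Pow(Add(Add(Rational(77, 62), Mul(0, Rational(-1, 213))), 1), 2) = Pow(Add(Add(Rational(77, 62), 0), 1), 2) = Pow(Add(Rational(77, 62), 1), 2) = Pow(Rational(139, 62), 2) = Rational(19321, 3844)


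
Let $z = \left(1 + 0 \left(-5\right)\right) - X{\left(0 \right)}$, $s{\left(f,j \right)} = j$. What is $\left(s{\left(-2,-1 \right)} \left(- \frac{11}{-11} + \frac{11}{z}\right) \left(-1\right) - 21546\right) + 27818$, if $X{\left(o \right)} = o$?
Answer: $6284$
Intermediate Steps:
$z = 1$ ($z = \left(1 + 0 \left(-5\right)\right) - 0 = \left(1 + 0\right) + 0 = 1 + 0 = 1$)
$\left(s{\left(-2,-1 \right)} \left(- \frac{11}{-11} + \frac{11}{z}\right) \left(-1\right) - 21546\right) + 27818 = \left(- (- \frac{11}{-11} + \frac{11}{1}) \left(-1\right) - 21546\right) + 27818 = \left(- (\left(-11\right) \left(- \frac{1}{11}\right) + 11 \cdot 1) \left(-1\right) - 21546\right) + 27818 = \left(- (1 + 11) \left(-1\right) - 21546\right) + 27818 = \left(\left(-1\right) 12 \left(-1\right) - 21546\right) + 27818 = \left(\left(-12\right) \left(-1\right) - 21546\right) + 27818 = \left(12 - 21546\right) + 27818 = -21534 + 27818 = 6284$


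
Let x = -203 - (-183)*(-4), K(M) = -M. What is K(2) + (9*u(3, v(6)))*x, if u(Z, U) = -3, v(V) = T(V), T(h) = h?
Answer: 25243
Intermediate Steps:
v(V) = V
x = -935 (x = -203 - 1*732 = -203 - 732 = -935)
K(2) + (9*u(3, v(6)))*x = -1*2 + (9*(-3))*(-935) = -2 - 27*(-935) = -2 + 25245 = 25243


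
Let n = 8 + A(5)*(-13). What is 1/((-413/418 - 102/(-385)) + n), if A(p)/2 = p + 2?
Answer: -14630/2556199 ≈ -0.0057233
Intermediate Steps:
A(p) = 4 + 2*p (A(p) = 2*(p + 2) = 2*(2 + p) = 4 + 2*p)
n = -174 (n = 8 + (4 + 2*5)*(-13) = 8 + (4 + 10)*(-13) = 8 + 14*(-13) = 8 - 182 = -174)
1/((-413/418 - 102/(-385)) + n) = 1/((-413/418 - 102/(-385)) - 174) = 1/((-413*1/418 - 102*(-1/385)) - 174) = 1/((-413/418 + 102/385) - 174) = 1/(-10579/14630 - 174) = 1/(-2556199/14630) = -14630/2556199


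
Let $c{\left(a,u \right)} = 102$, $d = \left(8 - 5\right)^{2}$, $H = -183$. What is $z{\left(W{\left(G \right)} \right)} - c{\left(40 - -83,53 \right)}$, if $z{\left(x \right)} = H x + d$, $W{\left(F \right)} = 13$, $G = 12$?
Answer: $-2472$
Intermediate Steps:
$d = 9$ ($d = 3^{2} = 9$)
$z{\left(x \right)} = 9 - 183 x$ ($z{\left(x \right)} = - 183 x + 9 = 9 - 183 x$)
$z{\left(W{\left(G \right)} \right)} - c{\left(40 - -83,53 \right)} = \left(9 - 2379\right) - 102 = -2370 - 102 = -2472$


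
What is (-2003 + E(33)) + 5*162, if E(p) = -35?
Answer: -1228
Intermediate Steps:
(-2003 + E(33)) + 5*162 = (-2003 - 35) + 5*162 = -2038 + 810 = -1228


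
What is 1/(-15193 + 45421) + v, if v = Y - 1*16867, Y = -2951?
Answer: -599058503/30228 ≈ -19818.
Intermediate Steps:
v = -19818 (v = -2951 - 1*16867 = -2951 - 16867 = -19818)
1/(-15193 + 45421) + v = 1/(-15193 + 45421) - 19818 = 1/30228 - 19818 = -599058503/30228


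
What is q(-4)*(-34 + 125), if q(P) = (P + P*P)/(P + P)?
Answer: -273/2 ≈ -136.50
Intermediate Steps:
q(P) = (P + P²)/(2*P) (q(P) = (P + P²)/((2*P)) = (P + P²)*(1/(2*P)) = (P + P²)/(2*P))
q(-4)*(-34 + 125) = (½ + (½)*(-4))*(-34 + 125) = (½ - 2)*91 = -3/2*91 = -273/2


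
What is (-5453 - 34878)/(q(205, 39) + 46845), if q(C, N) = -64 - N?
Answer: -40331/46742 ≈ -0.86284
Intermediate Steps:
(-5453 - 34878)/(q(205, 39) + 46845) = (-5453 - 34878)/((-64 - 1*39) + 46845) = -40331/((-64 - 39) + 46845) = -40331/(-103 + 46845) = -40331/46742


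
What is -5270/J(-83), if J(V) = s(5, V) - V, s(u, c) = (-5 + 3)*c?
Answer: -5270/249 ≈ -21.165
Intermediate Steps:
s(u, c) = -2*c
J(V) = -3*V (J(V) = -2*V - V = -3*V)
-5270/J(-83) = -5270/((-3*(-83))) = -5270/249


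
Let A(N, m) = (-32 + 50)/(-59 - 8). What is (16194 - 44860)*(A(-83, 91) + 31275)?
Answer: -60066937062/67 ≈ -8.9652e+8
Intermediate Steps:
A(N, m) = -18/67 (A(N, m) = 18/(-67) = 18*(-1/67) = -18/67)
(16194 - 44860)*(A(-83, 91) + 31275) = (16194 - 44860)*(-18/67 + 31275) = -28666*2095407/67 = -60066937062/67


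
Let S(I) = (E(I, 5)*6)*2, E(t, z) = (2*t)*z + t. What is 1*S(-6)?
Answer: -792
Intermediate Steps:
E(t, z) = t + 2*t*z (E(t, z) = 2*t*z + t = t + 2*t*z)
S(I) = 132*I (S(I) = ((I*(1 + 2*5))*6)*2 = ((I*(1 + 10))*6)*2 = ((I*11)*6)*2 = ((11*I)*6)*2 = (66*I)*2 = 132*I)
1*S(-6) = 1*(132*(-6)) = 1*(-792) = -792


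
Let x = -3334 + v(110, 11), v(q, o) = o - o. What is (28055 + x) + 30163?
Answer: 54884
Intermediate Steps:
v(q, o) = 0
x = -3334 (x = -3334 + 0 = -3334)
(28055 + x) + 30163 = (28055 - 3334) + 30163 = 24721 + 30163 = 54884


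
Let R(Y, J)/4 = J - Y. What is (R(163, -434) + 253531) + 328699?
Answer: 579842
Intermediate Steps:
R(Y, J) = -4*Y + 4*J (R(Y, J) = 4*(J - Y) = -4*Y + 4*J)
(R(163, -434) + 253531) + 328699 = ((-4*163 + 4*(-434)) + 253531) + 328699 = ((-652 - 1736) + 253531) + 328699 = (-2388 + 253531) + 328699 = 251143 + 328699 = 579842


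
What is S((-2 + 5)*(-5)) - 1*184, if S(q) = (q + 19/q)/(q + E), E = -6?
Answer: -57716/315 ≈ -183.23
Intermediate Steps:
S(q) = (q + 19/q)/(-6 + q) (S(q) = (q + 19/q)/(q - 6) = (q + 19/q)/(-6 + q))
S((-2 + 5)*(-5)) - 1*184 = (19 + ((-2 + 5)*(-5))²)/((((-2 + 5)*(-5)))*(-6 + (-2 + 5)*(-5))) - 1*184 = (19 + (3*(-5))²)/(((3*(-5)))*(-6 + 3*(-5))) - 184 = (19 + (-15)²)/((-15)*(-6 - 15)) - 184 = -1/15*(19 + 225)/(-21) - 184 = -1/15*(-1/21)*244 - 184 = 244/315 - 184 = -57716/315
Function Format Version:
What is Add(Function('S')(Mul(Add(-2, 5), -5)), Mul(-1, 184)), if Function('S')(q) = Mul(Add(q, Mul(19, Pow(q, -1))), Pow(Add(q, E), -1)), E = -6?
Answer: Rational(-57716, 315) ≈ -183.23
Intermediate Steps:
Function('S')(q) = Mul(Pow(Add(-6, q), -1), Add(q, Mul(19, Pow(q, -1)))) (Function('S')(q) = Mul(Add(q, Mul(19, Pow(q, -1))), Pow(Add(q, -6), -1)) = Mul(Add(q, Mul(19, Pow(q, -1))), Pow(Add(-6, q), -1)) = Mul(Pow(Add(-6, q), -1), Add(q, Mul(19, Pow(q, -1)))))
Add(Function('S')(Mul(Add(-2, 5), -5)), Mul(-1, 184)) = Add(Mul(Pow(Mul(Add(-2, 5), -5), -1), Pow(Add(-6, Mul(Add(-2, 5), -5)), -1), Add(19, Pow(Mul(Add(-2, 5), -5), 2))), Mul(-1, 184)) = Add(Mul(Pow(Mul(3, -5), -1), Pow(Add(-6, Mul(3, -5)), -1), Add(19, Pow(Mul(3, -5), 2))), -184) = Add(Mul(Pow(-15, -1), Pow(Add(-6, -15), -1), Add(19, Pow(-15, 2))), -184) = Add(Mul(Rational(-1, 15), Pow(-21, -1), Add(19, 225)), -184) = Add(Mul(Rational(-1, 15), Rational(-1, 21), 244), -184) = Add(Rational(244, 315), -184) = Rational(-57716, 315)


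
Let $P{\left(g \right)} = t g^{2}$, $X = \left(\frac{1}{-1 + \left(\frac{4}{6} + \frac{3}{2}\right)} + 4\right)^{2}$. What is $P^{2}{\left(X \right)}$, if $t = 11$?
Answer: $\frac{216081062492416}{5764801} \approx 3.7483 \cdot 10^{7}$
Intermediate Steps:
$X = \frac{1156}{49}$ ($X = \left(\frac{1}{-1 + \left(4 \cdot \frac{1}{6} + 3 \cdot \frac{1}{2}\right)} + 4\right)^{2} = \left(\frac{1}{-1 + \left(\frac{2}{3} + \frac{3}{2}\right)} + 4\right)^{2} = \left(\frac{1}{-1 + \frac{13}{6}} + 4\right)^{2} = \left(\frac{1}{\frac{7}{6}} + 4\right)^{2} = \left(\frac{6}{7} + 4\right)^{2} = \left(\frac{34}{7}\right)^{2} = \frac{1156}{49} \approx 23.592$)
$P{\left(g \right)} = 11 g^{2}$
$P^{2}{\left(X \right)} = \left(11 \left(\frac{1156}{49}\right)^{2}\right)^{2} = \left(11 \cdot \frac{1336336}{2401}\right)^{2} = \left(\frac{14699696}{2401}\right)^{2} = \frac{216081062492416}{5764801}$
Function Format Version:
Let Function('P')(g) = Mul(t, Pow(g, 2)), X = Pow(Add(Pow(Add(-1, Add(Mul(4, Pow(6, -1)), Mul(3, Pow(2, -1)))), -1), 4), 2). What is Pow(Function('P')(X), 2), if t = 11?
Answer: Rational(216081062492416, 5764801) ≈ 3.7483e+7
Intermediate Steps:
X = Rational(1156, 49) (X = Pow(Add(Pow(Add(-1, Add(Mul(4, Rational(1, 6)), Mul(3, Rational(1, 2)))), -1), 4), 2) = Pow(Add(Pow(Add(-1, Add(Rational(2, 3), Rational(3, 2))), -1), 4), 2) = Pow(Add(Pow(Add(-1, Rational(13, 6)), -1), 4), 2) = Pow(Add(Pow(Rational(7, 6), -1), 4), 2) = Pow(Add(Rational(6, 7), 4), 2) = Pow(Rational(34, 7), 2) = Rational(1156, 49) ≈ 23.592)
Function('P')(g) = Mul(11, Pow(g, 2))
Pow(Function('P')(X), 2) = Pow(Mul(11, Pow(Rational(1156, 49), 2)), 2) = Pow(Mul(11, Rational(1336336, 2401)), 2) = Pow(Rational(14699696, 2401), 2) = Rational(216081062492416, 5764801)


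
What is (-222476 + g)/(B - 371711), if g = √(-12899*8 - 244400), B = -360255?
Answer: 111238/365983 - I*√86898/365983 ≈ 0.30394 - 0.00080546*I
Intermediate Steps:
g = 2*I*√86898 (g = √(-103192 - 244400) = √(-347592) = 2*I*√86898 ≈ 589.57*I)
(-222476 + g)/(B - 371711) = (-222476 + 2*I*√86898)/(-360255 - 371711) = (-222476 + 2*I*√86898)/(-731966) = (-222476 + 2*I*√86898)*(-1/731966) = 111238/365983 - I*√86898/365983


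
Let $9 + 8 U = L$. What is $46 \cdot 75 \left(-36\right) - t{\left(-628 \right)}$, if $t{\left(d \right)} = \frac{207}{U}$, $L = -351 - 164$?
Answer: $- \frac{16269786}{131} \approx -1.242 \cdot 10^{5}$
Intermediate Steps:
$L = -515$
$U = - \frac{131}{2}$ ($U = - \frac{9}{8} + \frac{1}{8} \left(-515\right) = - \frac{9}{8} - \frac{515}{8} = - \frac{131}{2} \approx -65.5$)
$t{\left(d \right)} = - \frac{414}{131}$ ($t{\left(d \right)} = \frac{207}{- \frac{131}{2}} = 207 \left(- \frac{2}{131}\right) = - \frac{414}{131}$)
$46 \cdot 75 \left(-36\right) - t{\left(-628 \right)} = 46 \cdot 75 \left(-36\right) - - \frac{414}{131} = 3450 \left(-36\right) + \frac{414}{131} = -124200 + \frac{414}{131} = - \frac{16269786}{131}$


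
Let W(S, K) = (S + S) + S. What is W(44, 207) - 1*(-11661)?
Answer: 11793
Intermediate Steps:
W(S, K) = 3*S (W(S, K) = 2*S + S = 3*S)
W(44, 207) - 1*(-11661) = 3*44 - 1*(-11661) = 132 + 11661 = 11793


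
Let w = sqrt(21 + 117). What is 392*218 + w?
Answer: 85456 + sqrt(138) ≈ 85468.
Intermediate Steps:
w = sqrt(138) ≈ 11.747
392*218 + w = 392*218 + sqrt(138) = 85456 + sqrt(138)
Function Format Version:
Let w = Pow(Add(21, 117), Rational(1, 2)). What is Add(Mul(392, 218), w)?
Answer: Add(85456, Pow(138, Rational(1, 2))) ≈ 85468.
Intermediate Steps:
w = Pow(138, Rational(1, 2)) ≈ 11.747
Add(Mul(392, 218), w) = Add(Mul(392, 218), Pow(138, Rational(1, 2))) = Add(85456, Pow(138, Rational(1, 2)))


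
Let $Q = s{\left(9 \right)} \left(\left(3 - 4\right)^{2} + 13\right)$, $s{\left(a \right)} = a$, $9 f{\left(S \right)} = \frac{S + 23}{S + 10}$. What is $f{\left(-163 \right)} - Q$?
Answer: $- \frac{173362}{1377} \approx -125.9$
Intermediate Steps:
$f{\left(S \right)} = \frac{23 + S}{9 \left(10 + S\right)}$ ($f{\left(S \right)} = \frac{\left(S + 23\right) \frac{1}{S + 10}}{9} = \frac{\left(23 + S\right) \frac{1}{10 + S}}{9} = \frac{\frac{1}{10 + S} \left(23 + S\right)}{9} = \frac{23 + S}{9 \left(10 + S\right)}$)
$Q = 126$ ($Q = 9 \left(\left(3 - 4\right)^{2} + 13\right) = 9 \left(\left(-1\right)^{2} + 13\right) = 9 \left(1 + 13\right) = 9 \cdot 14 = 126$)
$f{\left(-163 \right)} - Q = \frac{23 - 163}{9 \left(10 - 163\right)} - 126 = \frac{1}{9} \frac{1}{-153} \left(-140\right) - 126 = \frac{1}{9} \left(- \frac{1}{153}\right) \left(-140\right) - 126 = \frac{140}{1377} - 126 = - \frac{173362}{1377}$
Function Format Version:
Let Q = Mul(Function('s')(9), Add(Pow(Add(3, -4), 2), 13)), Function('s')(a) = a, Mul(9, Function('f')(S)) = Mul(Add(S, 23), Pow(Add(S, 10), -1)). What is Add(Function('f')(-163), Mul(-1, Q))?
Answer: Rational(-173362, 1377) ≈ -125.90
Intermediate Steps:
Function('f')(S) = Mul(Rational(1, 9), Pow(Add(10, S), -1), Add(23, S)) (Function('f')(S) = Mul(Rational(1, 9), Mul(Add(S, 23), Pow(Add(S, 10), -1))) = Mul(Rational(1, 9), Mul(Add(23, S), Pow(Add(10, S), -1))) = Mul(Rational(1, 9), Mul(Pow(Add(10, S), -1), Add(23, S))) = Mul(Rational(1, 9), Pow(Add(10, S), -1), Add(23, S)))
Q = 126 (Q = Mul(9, Add(Pow(Add(3, -4), 2), 13)) = Mul(9, Add(Pow(-1, 2), 13)) = Mul(9, Add(1, 13)) = Mul(9, 14) = 126)
Add(Function('f')(-163), Mul(-1, Q)) = Add(Mul(Rational(1, 9), Pow(Add(10, -163), -1), Add(23, -163)), Mul(-1, 126)) = Add(Mul(Rational(1, 9), Pow(-153, -1), -140), -126) = Add(Mul(Rational(1, 9), Rational(-1, 153), -140), -126) = Add(Rational(140, 1377), -126) = Rational(-173362, 1377)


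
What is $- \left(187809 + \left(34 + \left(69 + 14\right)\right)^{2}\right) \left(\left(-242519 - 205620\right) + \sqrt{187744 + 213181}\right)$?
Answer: $90299112222 - 1007490 \sqrt{16037} \approx 9.0172 \cdot 10^{10}$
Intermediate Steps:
$- \left(187809 + \left(34 + \left(69 + 14\right)\right)^{2}\right) \left(\left(-242519 - 205620\right) + \sqrt{187744 + 213181}\right) = - \left(187809 + \left(34 + 83\right)^{2}\right) \left(-448139 + \sqrt{400925}\right) = - \left(187809 + 117^{2}\right) \left(-448139 + 5 \sqrt{16037}\right) = - \left(187809 + 13689\right) \left(-448139 + 5 \sqrt{16037}\right) = - 201498 \left(-448139 + 5 \sqrt{16037}\right) = - (-90299112222 + 1007490 \sqrt{16037}) = 90299112222 - 1007490 \sqrt{16037}$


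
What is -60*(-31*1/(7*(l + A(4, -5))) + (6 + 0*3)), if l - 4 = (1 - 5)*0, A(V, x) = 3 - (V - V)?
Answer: -15780/49 ≈ -322.04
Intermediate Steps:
A(V, x) = 3 (A(V, x) = 3 - 1*0 = 3 + 0 = 3)
l = 4 (l = 4 + (1 - 5)*0 = 4 - 4*0 = 4 + 0 = 4)
-60*(-31*1/(7*(l + A(4, -5))) + (6 + 0*3)) = -60*(-31*1/(7*(4 + 3)) + (6 + 0*3)) = -60*(-31/(7*7) + (6 + 0)) = -60*(-31/49 + 6) = -60*263/49 = -15780/49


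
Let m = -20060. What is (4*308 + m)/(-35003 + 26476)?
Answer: 18828/8527 ≈ 2.2080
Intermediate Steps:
(4*308 + m)/(-35003 + 26476) = (4*308 - 20060)/(-35003 + 26476) = (1232 - 20060)/(-8527) = -18828*(-1/8527) = 18828/8527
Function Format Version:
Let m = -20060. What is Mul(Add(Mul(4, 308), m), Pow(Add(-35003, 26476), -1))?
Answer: Rational(18828, 8527) ≈ 2.2080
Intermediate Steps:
Mul(Add(Mul(4, 308), m), Pow(Add(-35003, 26476), -1)) = Mul(Add(Mul(4, 308), -20060), Pow(Add(-35003, 26476), -1)) = Mul(Add(1232, -20060), Pow(-8527, -1)) = Mul(-18828, Rational(-1, 8527)) = Rational(18828, 8527)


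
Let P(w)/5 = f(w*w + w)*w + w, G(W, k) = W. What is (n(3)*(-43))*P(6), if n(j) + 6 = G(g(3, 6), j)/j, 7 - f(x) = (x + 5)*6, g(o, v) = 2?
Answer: -1885120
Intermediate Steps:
f(x) = -23 - 6*x (f(x) = 7 - (x + 5)*6 = 7 - (5 + x)*6 = 7 - (30 + 6*x) = 7 + (-30 - 6*x) = -23 - 6*x)
n(j) = -6 + 2/j
P(w) = 5*w + 5*w*(-23 - 6*w - 6*w²) (P(w) = 5*((-23 - 6*(w*w + w))*w + w) = 5*((-23 - 6*(w² + w))*w + w) = 5*((-23 - 6*(w + w²))*w + w) = 5*((-23 + (-6*w - 6*w²))*w + w) = 5*((-23 - 6*w - 6*w²)*w + w) = 5*(w*(-23 - 6*w - 6*w²) + w) = 5*(w + w*(-23 - 6*w - 6*w²)) = 5*w + 5*w*(-23 - 6*w - 6*w²))
(n(3)*(-43))*P(6) = ((-6 + 2/3)*(-43))*(-10*6*(11 + 3*6*(1 + 6))) = ((-6 + 2*(⅓))*(-43))*(-10*6*(11 + 3*6*7)) = ((-6 + ⅔)*(-43))*(-10*6*(11 + 126)) = (-16/3*(-43))*(-10*6*137) = (688/3)*(-8220) = -1885120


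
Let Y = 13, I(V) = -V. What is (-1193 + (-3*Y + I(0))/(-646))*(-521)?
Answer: 401502919/646 ≈ 6.2152e+5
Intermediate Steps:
(-1193 + (-3*Y + I(0))/(-646))*(-521) = (-1193 + (-3*13 - 1*0)/(-646))*(-521) = (-1193 + (-39 + 0)*(-1/646))*(-521) = (-1193 - 39*(-1/646))*(-521) = (-1193 + 39/646)*(-521) = -770639/646*(-521) = 401502919/646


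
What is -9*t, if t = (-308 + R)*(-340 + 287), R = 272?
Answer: -17172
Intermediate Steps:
t = 1908 (t = (-308 + 272)*(-340 + 287) = -36*(-53) = 1908)
-9*t = -9*1908 = -17172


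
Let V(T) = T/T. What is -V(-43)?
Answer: -1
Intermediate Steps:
V(T) = 1
-V(-43) = -1*1 = -1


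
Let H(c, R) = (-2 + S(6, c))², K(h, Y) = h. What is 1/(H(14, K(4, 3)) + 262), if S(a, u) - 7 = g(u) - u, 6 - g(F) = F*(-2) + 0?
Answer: 1/887 ≈ 0.0011274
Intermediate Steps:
g(F) = 6 + 2*F (g(F) = 6 - (F*(-2) + 0) = 6 - (-2*F + 0) = 6 - (-2)*F = 6 + 2*F)
S(a, u) = 13 + u (S(a, u) = 7 + ((6 + 2*u) - u) = 7 + (6 + u) = 13 + u)
H(c, R) = (11 + c)² (H(c, R) = (-2 + (13 + c))² = (11 + c)²)
1/(H(14, K(4, 3)) + 262) = 1/((11 + 14)² + 262) = 1/(25² + 262) = 1/(625 + 262) = 1/887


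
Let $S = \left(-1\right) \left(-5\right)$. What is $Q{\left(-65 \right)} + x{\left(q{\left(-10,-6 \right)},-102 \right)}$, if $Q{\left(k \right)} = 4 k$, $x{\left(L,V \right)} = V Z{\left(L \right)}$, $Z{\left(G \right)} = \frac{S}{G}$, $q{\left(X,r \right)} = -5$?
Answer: $-158$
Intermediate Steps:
$S = 5$
$Z{\left(G \right)} = \frac{5}{G}$
$x{\left(L,V \right)} = \frac{5 V}{L}$ ($x{\left(L,V \right)} = V \frac{5}{L} = \frac{5 V}{L}$)
$Q{\left(-65 \right)} + x{\left(q{\left(-10,-6 \right)},-102 \right)} = 4 \left(-65\right) + 5 \left(-102\right) \frac{1}{-5} = -260 + 5 \left(-102\right) \left(- \frac{1}{5}\right) = -260 + 102 = -158$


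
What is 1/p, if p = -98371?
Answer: -1/98371 ≈ -1.0166e-5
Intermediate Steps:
1/p = 1/(-98371) = -1/98371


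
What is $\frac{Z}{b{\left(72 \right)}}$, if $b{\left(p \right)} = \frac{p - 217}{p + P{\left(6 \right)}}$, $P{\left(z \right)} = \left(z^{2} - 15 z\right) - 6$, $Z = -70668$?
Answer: $\frac{848016}{145} \approx 5848.4$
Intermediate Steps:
$P{\left(z \right)} = -6 + z^{2} - 15 z$
$b{\left(p \right)} = \frac{-217 + p}{-60 + p}$ ($b{\left(p \right)} = \frac{p - 217}{p - \left(96 - 36\right)} = \frac{-217 + p}{p - 60} = \frac{-217 + p}{-60 + p}$)
$\frac{Z}{b{\left(72 \right)}} = - \frac{70668}{\frac{1}{-60 + 72} \left(-217 + 72\right)} = - \frac{70668}{\frac{1}{12} \left(-145\right)} = - \frac{70668}{- \frac{145}{12}} = \left(-70668\right) \left(- \frac{12}{145}\right) = \frac{848016}{145}$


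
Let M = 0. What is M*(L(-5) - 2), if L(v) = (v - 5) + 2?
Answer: 0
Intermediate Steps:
L(v) = -3 + v (L(v) = (-5 + v) + 2 = -3 + v)
M*(L(-5) - 2) = 0*((-3 - 5) - 2) = 0*(-8 - 2) = 0*(-10) = 0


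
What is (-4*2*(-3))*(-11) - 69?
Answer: -333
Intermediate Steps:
(-4*2*(-3))*(-11) - 69 = -8*(-3)*(-11) - 69 = 24*(-11) - 69 = -264 - 69 = -333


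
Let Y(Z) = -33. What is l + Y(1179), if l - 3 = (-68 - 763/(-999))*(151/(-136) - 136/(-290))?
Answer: 258477943/19700280 ≈ 13.121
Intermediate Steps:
l = 908587183/19700280 (l = 3 + (-68 - 763/(-999))*(151/(-136) - 136/(-290)) = 3 + (-68 - 763*(-1/999))*(151*(-1/136) - 136*(-1/290)) = 3 + (-68 + 763/999)*(-151/136 + 68/145) = 3 - 67169/999*(-12647/19720) = 3 + 849486343/19700280 = 908587183/19700280 ≈ 46.121)
l + Y(1179) = 908587183/19700280 - 33 = 258477943/19700280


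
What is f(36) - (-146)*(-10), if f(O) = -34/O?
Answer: -26297/18 ≈ -1460.9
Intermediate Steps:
f(36) - (-146)*(-10) = -34/36 - (-146)*(-10) = -34*1/36 - 1*1460 = -17/18 - 1460 = -26297/18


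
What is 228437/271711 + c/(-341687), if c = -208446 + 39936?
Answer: 11258179439/8440010587 ≈ 1.3339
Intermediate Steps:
c = -168510
228437/271711 + c/(-341687) = 228437/271711 - 168510/(-341687) = 228437*(1/271711) - 168510*(-1/341687) = 20767/24701 + 168510/341687 = 11258179439/8440010587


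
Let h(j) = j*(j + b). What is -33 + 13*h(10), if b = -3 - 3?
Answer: 487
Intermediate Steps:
b = -6
h(j) = j*(-6 + j) (h(j) = j*(j - 6) = j*(-6 + j))
-33 + 13*h(10) = -33 + 13*(10*(-6 + 10)) = -33 + 13*(10*4) = -33 + 13*40 = -33 + 520 = 487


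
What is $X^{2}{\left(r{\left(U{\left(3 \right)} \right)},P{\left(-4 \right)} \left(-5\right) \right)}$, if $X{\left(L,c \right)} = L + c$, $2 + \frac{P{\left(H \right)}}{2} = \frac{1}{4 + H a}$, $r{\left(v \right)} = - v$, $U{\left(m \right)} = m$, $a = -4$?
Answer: $\frac{1089}{4} \approx 272.25$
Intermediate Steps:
$P{\left(H \right)} = -4 + \frac{2}{4 - 4 H}$ ($P{\left(H \right)} = -4 + \frac{2}{4 + H \left(-4\right)} = -4 + \frac{2}{4 - 4 H}$)
$X^{2}{\left(r{\left(U{\left(3 \right)} \right)},P{\left(-4 \right)} \left(-5\right) \right)} = \left(\left(-1\right) 3 + \frac{-7 + 8 \left(-4\right)}{2 \left(1 - -4\right)} \left(-5\right)\right)^{2} = \left(-3 + \frac{-7 - 32}{2 \left(1 + 4\right)} \left(-5\right)\right)^{2} = \left(-3 + \frac{1}{2} \cdot \frac{1}{5} \left(-39\right) \left(-5\right)\right)^{2} = \left(-3 - - \frac{39}{2}\right)^{2} = \left(-3 + \frac{39}{2}\right)^{2} = \left(\frac{33}{2}\right)^{2} = \frac{1089}{4}$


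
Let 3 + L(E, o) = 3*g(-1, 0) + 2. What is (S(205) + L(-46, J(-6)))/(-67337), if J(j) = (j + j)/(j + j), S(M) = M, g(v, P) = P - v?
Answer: -207/67337 ≈ -0.0030741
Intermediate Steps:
J(j) = 1 (J(j) = (2*j)/((2*j)) = (2*j)*(1/(2*j)) = 1)
L(E, o) = 2 (L(E, o) = -3 + (3*(0 - 1*(-1)) + 2) = -3 + (3*(0 + 1) + 2) = -3 + (3*1 + 2) = -3 + (3 + 2) = -3 + 5 = 2)
(S(205) + L(-46, J(-6)))/(-67337) = (205 + 2)/(-67337) = 207*(-1/67337) = -207/67337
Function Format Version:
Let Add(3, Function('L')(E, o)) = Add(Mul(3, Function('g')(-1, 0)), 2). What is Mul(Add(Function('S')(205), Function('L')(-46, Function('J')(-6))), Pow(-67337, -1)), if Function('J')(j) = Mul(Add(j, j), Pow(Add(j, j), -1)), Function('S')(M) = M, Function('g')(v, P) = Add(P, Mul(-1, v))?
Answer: Rational(-207, 67337) ≈ -0.0030741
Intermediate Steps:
Function('J')(j) = 1 (Function('J')(j) = Mul(Mul(2, j), Pow(Mul(2, j), -1)) = Mul(Mul(2, j), Mul(Rational(1, 2), Pow(j, -1))) = 1)
Function('L')(E, o) = 2 (Function('L')(E, o) = Add(-3, Add(Mul(3, Add(0, Mul(-1, -1))), 2)) = Add(-3, Add(Mul(3, Add(0, 1)), 2)) = Add(-3, Add(Mul(3, 1), 2)) = Add(-3, Add(3, 2)) = Add(-3, 5) = 2)
Mul(Add(Function('S')(205), Function('L')(-46, Function('J')(-6))), Pow(-67337, -1)) = Mul(Add(205, 2), Pow(-67337, -1)) = Mul(207, Rational(-1, 67337)) = Rational(-207, 67337)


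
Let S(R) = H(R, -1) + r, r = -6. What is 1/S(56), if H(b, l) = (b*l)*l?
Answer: 1/50 ≈ 0.020000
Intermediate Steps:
H(b, l) = b*l²
S(R) = -6 + R (S(R) = R*(-1)² - 6 = R*1 - 6 = R - 6 = -6 + R)
1/S(56) = 1/(-6 + 56) = 1/50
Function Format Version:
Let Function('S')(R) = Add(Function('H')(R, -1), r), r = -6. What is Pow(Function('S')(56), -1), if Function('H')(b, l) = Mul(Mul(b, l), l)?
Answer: Rational(1, 50) ≈ 0.020000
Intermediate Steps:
Function('H')(b, l) = Mul(b, Pow(l, 2))
Function('S')(R) = Add(-6, R) (Function('S')(R) = Add(Mul(R, Pow(-1, 2)), -6) = Add(Mul(R, 1), -6) = Add(R, -6) = Add(-6, R))
Pow(Function('S')(56), -1) = Pow(Add(-6, 56), -1) = Pow(50, -1) = Rational(1, 50)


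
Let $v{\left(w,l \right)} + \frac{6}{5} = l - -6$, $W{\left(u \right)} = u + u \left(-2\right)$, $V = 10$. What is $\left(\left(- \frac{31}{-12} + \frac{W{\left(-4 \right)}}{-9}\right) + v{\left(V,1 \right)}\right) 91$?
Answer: $\frac{130039}{180} \approx 722.44$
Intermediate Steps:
$W{\left(u \right)} = - u$ ($W{\left(u \right)} = u - 2 u = - u$)
$v{\left(w,l \right)} = \frac{24}{5} + l$ ($v{\left(w,l \right)} = - \frac{6}{5} + \left(l - -6\right) = - \frac{6}{5} + \left(l + 6\right) = - \frac{6}{5} + \left(6 + l\right) = \frac{24}{5} + l$)
$\left(\left(- \frac{31}{-12} + \frac{W{\left(-4 \right)}}{-9}\right) + v{\left(V,1 \right)}\right) 91 = \left(\left(- \frac{31}{-12} + \frac{\left(-1\right) \left(-4\right)}{-9}\right) + \left(\frac{24}{5} + 1\right)\right) 91 = \left(\left(\left(-31\right) \left(- \frac{1}{12}\right) + 4 \left(- \frac{1}{9}\right)\right) + \frac{29}{5}\right) 91 = \left(\left(\frac{31}{12} - \frac{4}{9}\right) + \frac{29}{5}\right) 91 = \left(\frac{77}{36} + \frac{29}{5}\right) 91 = \frac{1429}{180} \cdot 91 = \frac{130039}{180}$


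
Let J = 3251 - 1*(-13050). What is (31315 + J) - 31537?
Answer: 16079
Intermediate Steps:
J = 16301 (J = 3251 + 13050 = 16301)
(31315 + J) - 31537 = (31315 + 16301) - 31537 = 47616 - 31537 = 16079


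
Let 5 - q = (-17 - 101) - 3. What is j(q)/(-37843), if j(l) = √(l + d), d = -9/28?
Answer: -3*√2737/529802 ≈ -0.00029624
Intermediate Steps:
d = -9/28 (d = -9*1/28 = -9/28 ≈ -0.32143)
q = 126 (q = 5 - ((-17 - 101) - 3) = 5 - (-118 - 3) = 5 - 1*(-121) = 5 + 121 = 126)
j(l) = √(-9/28 + l) (j(l) = √(l - 9/28) = √(-9/28 + l))
j(q)/(-37843) = (√(-63 + 196*126)/14)/(-37843) = (√(-63 + 24696)/14)*(-1/37843) = (√24633/14)*(-1/37843) = ((3*√2737)/14)*(-1/37843) = (3*√2737/14)*(-1/37843) = -3*√2737/529802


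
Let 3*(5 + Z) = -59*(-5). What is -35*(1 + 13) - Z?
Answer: -1750/3 ≈ -583.33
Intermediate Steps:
Z = 280/3 (Z = -5 + (-59*(-5))/3 = -5 + (1/3)*295 = -5 + 295/3 = 280/3 ≈ 93.333)
-35*(1 + 13) - Z = -35*(1 + 13) - 1*280/3 = -35*14 - 280/3 = -490 - 280/3 = -1750/3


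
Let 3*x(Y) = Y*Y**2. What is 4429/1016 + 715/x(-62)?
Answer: 32917981/7566914 ≈ 4.3503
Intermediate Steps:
x(Y) = Y**3/3 (x(Y) = (Y*Y**2)/3 = Y**3/3)
4429/1016 + 715/x(-62) = 4429/1016 + 715/(((1/3)*(-62)**3)) = 4429*(1/1016) + 715/(((1/3)*(-238328))) = 4429/1016 + 715/(-238328/3) = 4429/1016 + 715*(-3/238328) = 4429/1016 - 2145/238328 = 32917981/7566914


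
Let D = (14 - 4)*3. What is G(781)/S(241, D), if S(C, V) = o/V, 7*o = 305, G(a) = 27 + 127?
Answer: 6468/61 ≈ 106.03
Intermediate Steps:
G(a) = 154
o = 305/7 (o = (⅐)*305 = 305/7 ≈ 43.571)
D = 30 (D = 10*3 = 30)
S(C, V) = 305/(7*V)
G(781)/S(241, D) = 154/(((305/7)/30)) = 154/(((305/7)*(1/30))) = 154/(61/42) = 154*(42/61) = 6468/61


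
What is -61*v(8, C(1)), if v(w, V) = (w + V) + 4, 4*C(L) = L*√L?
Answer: -2989/4 ≈ -747.25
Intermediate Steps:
C(L) = L^(3/2)/4 (C(L) = (L*√L)/4 = L^(3/2)/4)
v(w, V) = 4 + V + w (v(w, V) = (V + w) + 4 = 4 + V + w)
-61*v(8, C(1)) = -61*(4 + 1^(3/2)/4 + 8) = -61*(4 + (¼)*1 + 8) = -61*(4 + ¼ + 8) = -61*49/4 = -2989/4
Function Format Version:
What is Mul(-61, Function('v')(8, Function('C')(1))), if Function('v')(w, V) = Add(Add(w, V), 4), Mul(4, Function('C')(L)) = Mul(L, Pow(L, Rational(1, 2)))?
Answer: Rational(-2989, 4) ≈ -747.25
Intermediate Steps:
Function('C')(L) = Mul(Rational(1, 4), Pow(L, Rational(3, 2))) (Function('C')(L) = Mul(Rational(1, 4), Mul(L, Pow(L, Rational(1, 2)))) = Mul(Rational(1, 4), Pow(L, Rational(3, 2))))
Function('v')(w, V) = Add(4, V, w) (Function('v')(w, V) = Add(Add(V, w), 4) = Add(4, V, w))
Mul(-61, Function('v')(8, Function('C')(1))) = Mul(-61, Add(4, Mul(Rational(1, 4), Pow(1, Rational(3, 2))), 8)) = Mul(-61, Add(4, Mul(Rational(1, 4), 1), 8)) = Mul(-61, Add(4, Rational(1, 4), 8)) = Mul(-61, Rational(49, 4)) = Rational(-2989, 4)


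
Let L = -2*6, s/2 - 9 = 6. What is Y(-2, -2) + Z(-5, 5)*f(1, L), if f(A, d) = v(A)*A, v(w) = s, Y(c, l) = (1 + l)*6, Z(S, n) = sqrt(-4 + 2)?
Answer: -6 + 30*I*sqrt(2) ≈ -6.0 + 42.426*I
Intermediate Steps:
Z(S, n) = I*sqrt(2) (Z(S, n) = sqrt(-2) = I*sqrt(2))
s = 30 (s = 18 + 2*6 = 18 + 12 = 30)
Y(c, l) = 6 + 6*l
v(w) = 30
L = -12
f(A, d) = 30*A
Y(-2, -2) + Z(-5, 5)*f(1, L) = (6 + 6*(-2)) + (I*sqrt(2))*(30*1) = (6 - 12) + (I*sqrt(2))*30 = -6 + 30*I*sqrt(2)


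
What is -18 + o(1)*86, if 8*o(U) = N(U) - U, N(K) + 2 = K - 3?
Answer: -287/4 ≈ -71.750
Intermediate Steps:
N(K) = -5 + K (N(K) = -2 + (K - 3) = -2 + (-3 + K) = -5 + K)
o(U) = -5/8 (o(U) = ((-5 + U) - U)/8 = (⅛)*(-5) = -5/8)
-18 + o(1)*86 = -18 - 5/8*86 = -18 - 215/4 = -287/4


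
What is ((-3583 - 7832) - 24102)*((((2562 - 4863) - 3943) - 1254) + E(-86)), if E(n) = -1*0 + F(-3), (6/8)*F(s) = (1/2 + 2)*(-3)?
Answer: 266661636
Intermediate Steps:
F(s) = -10 (F(s) = 4*((1/2 + 2)*(-3))/3 = 4*((5/2)*(-3))/3 = (4/3)*(-15/2) = -10)
E(n) = -10 (E(n) = -1*0 - 10 = 0 - 10 = -10)
((-3583 - 7832) - 24102)*((((2562 - 4863) - 3943) - 1254) + E(-86)) = ((-3583 - 7832) - 24102)*((((2562 - 4863) - 3943) - 1254) - 10) = (-11415 - 24102)*(((-2301 - 3943) - 1254) - 10) = -35517*((-6244 - 1254) - 10) = -35517*(-7498 - 10) = -35517*(-7508) = 266661636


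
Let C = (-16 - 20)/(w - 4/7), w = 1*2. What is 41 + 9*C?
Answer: -929/5 ≈ -185.80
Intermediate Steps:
w = 2
C = -126/5 (C = (-16 - 20)/(2 - 4/7) = -36/(2 - 4*⅐) = -36/(2 - 4/7) = -36/10/7 = -36*7/10 = -126/5 ≈ -25.200)
41 + 9*C = 41 + 9*(-126/5) = 41 - 1134/5 = -929/5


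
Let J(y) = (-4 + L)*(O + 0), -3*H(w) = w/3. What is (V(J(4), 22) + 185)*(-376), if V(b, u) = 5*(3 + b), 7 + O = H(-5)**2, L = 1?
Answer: -3049360/27 ≈ -1.1294e+5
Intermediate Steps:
H(w) = -w/9 (H(w) = -w/(3*3) = -w/9)
O = -542/81 (O = -7 + (-1/9*(-5))**2 = -7 + (5/9)**2 = -7 + 25/81 = -542/81 ≈ -6.6914)
J(y) = 542/27 (J(y) = (-4 + 1)*(-542/81 + 0) = -3*(-542/81) = 542/27)
V(b, u) = 15 + 5*b
(V(J(4), 22) + 185)*(-376) = ((15 + 5*(542/27)) + 185)*(-376) = ((15 + 2710/27) + 185)*(-376) = (3115/27 + 185)*(-376) = (8110/27)*(-376) = -3049360/27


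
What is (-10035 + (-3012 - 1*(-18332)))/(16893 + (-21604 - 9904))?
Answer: -1057/2923 ≈ -0.36161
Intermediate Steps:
(-10035 + (-3012 - 1*(-18332)))/(16893 + (-21604 - 9904)) = (-10035 + (-3012 + 18332))/(16893 - 31508) = (-10035 + 15320)/(-14615) = 5285*(-1/14615) = -1057/2923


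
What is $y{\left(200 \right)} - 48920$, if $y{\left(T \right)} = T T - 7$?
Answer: $-8927$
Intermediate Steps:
$y{\left(T \right)} = -7 + T^{2}$ ($y{\left(T \right)} = T^{2} - 7 = -7 + T^{2}$)
$y{\left(200 \right)} - 48920 = \left(-7 + 200^{2}\right) - 48920 = \left(-7 + 40000\right) - 48920 = 39993 - 48920 = -8927$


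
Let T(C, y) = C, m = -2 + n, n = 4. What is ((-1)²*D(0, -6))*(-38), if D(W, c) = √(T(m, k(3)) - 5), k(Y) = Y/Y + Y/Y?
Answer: -38*I*√3 ≈ -65.818*I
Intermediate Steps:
k(Y) = 2 (k(Y) = 1 + 1 = 2)
m = 2 (m = -2 + 4 = 2)
D(W, c) = I*√3 (D(W, c) = √(2 - 5) = √(-3) = I*√3)
((-1)²*D(0, -6))*(-38) = ((-1)²*(I*√3))*(-38) = (1*(I*√3))*(-38) = (I*√3)*(-38) = -38*I*√3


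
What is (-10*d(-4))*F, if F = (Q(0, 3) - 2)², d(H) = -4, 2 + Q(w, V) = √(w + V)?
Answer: 760 - 320*√3 ≈ 205.74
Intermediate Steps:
Q(w, V) = -2 + √(V + w) (Q(w, V) = -2 + √(w + V) = -2 + √(V + w))
F = (-4 + √3)² (F = ((-2 + √(3 + 0)) - 2)² = ((-2 + √3) - 2)² = (-4 + √3)² ≈ 5.1436)
(-10*d(-4))*F = (-10*(-4))*(4 - √3)² = 40*(4 - √3)²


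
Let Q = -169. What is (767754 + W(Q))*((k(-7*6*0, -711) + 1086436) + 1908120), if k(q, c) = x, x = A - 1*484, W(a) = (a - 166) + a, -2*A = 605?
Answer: 2296969648875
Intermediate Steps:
A = -605/2 (A = -½*605 = -605/2 ≈ -302.50)
W(a) = -166 + 2*a (W(a) = (-166 + a) + a = -166 + 2*a)
x = -1573/2 (x = -605/2 - 1*484 = -605/2 - 484 = -1573/2 ≈ -786.50)
k(q, c) = -1573/2
(767754 + W(Q))*((k(-7*6*0, -711) + 1086436) + 1908120) = (767754 + (-166 + 2*(-169)))*((-1573/2 + 1086436) + 1908120) = (767754 + (-166 - 338))*(2171299/2 + 1908120) = (767754 - 504)*(5987539/2) = 767250*(5987539/2) = 2296969648875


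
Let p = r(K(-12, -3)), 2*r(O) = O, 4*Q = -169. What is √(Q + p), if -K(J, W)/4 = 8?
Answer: I*√233/2 ≈ 7.6322*I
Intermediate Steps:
Q = -169/4 (Q = (¼)*(-169) = -169/4 ≈ -42.250)
K(J, W) = -32 (K(J, W) = -4*8 = -32)
r(O) = O/2
p = -16 (p = (½)*(-32) = -16)
√(Q + p) = √(-169/4 - 16) = √(-233/4) = I*√233/2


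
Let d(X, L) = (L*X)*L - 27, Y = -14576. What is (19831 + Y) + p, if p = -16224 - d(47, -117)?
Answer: -654325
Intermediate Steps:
d(X, L) = -27 + X*L² (d(X, L) = X*L² - 27 = -27 + X*L²)
p = -659580 (p = -16224 - (-27 + 47*(-117)²) = -16224 - (-27 + 47*13689) = -16224 - (-27 + 643383) = -16224 - 1*643356 = -16224 - 643356 = -659580)
(19831 + Y) + p = (19831 - 14576) - 659580 = 5255 - 659580 = -654325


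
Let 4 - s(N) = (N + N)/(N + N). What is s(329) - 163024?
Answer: -163021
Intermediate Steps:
s(N) = 3 (s(N) = 4 - (N + N)/(N + N) = 4 - 2*N/(2*N) = 4 - 2*N*1/(2*N) = 4 - 1*1 = 4 - 1 = 3)
s(329) - 163024 = 3 - 163024 = -163021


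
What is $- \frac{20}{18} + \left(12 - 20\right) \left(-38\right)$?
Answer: $\frac{2726}{9} \approx 302.89$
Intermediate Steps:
$- \frac{20}{18} + \left(12 - 20\right) \left(-38\right) = \left(-20\right) \frac{1}{18} + \left(12 - 20\right) \left(-38\right) = - \frac{10}{9} - -304 = - \frac{10}{9} + 304 = \frac{2726}{9}$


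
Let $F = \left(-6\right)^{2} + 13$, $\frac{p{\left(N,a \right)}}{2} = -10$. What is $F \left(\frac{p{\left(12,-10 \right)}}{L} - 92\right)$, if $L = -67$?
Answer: $- \frac{301056}{67} \approx -4493.4$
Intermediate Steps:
$p{\left(N,a \right)} = -20$ ($p{\left(N,a \right)} = 2 \left(-10\right) = -20$)
$F = 49$ ($F = 36 + 13 = 49$)
$F \left(\frac{p{\left(12,-10 \right)}}{L} - 92\right) = 49 \left(- \frac{20}{-67} - 92\right) = 49 \left(\left(-20\right) \left(- \frac{1}{67}\right) - 92\right) = 49 \left(\frac{20}{67} - 92\right) = 49 \left(- \frac{6144}{67}\right) = - \frac{301056}{67}$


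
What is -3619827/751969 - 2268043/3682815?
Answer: -15036651199672/2769362712735 ≈ -5.4296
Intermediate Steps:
-3619827/751969 - 2268043/3682815 = -15036651199672/2769362712735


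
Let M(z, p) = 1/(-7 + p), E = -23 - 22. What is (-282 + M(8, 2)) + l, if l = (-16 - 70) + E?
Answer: -2066/5 ≈ -413.20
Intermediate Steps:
E = -45
l = -131 (l = (-16 - 70) - 45 = -86 - 45 = -131)
(-282 + M(8, 2)) + l = (-282 + 1/(-7 + 2)) - 131 = (-282 + 1/(-5)) - 131 = (-282 - 1/5) - 131 = -1411/5 - 131 = -2066/5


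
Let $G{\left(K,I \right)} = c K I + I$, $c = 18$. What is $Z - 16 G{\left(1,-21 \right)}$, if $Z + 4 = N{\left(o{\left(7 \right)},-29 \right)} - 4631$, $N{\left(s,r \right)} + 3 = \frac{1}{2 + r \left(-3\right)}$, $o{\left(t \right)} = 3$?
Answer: $\frac{155395}{89} \approx 1746.0$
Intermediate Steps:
$G{\left(K,I \right)} = I + 18 I K$ ($G{\left(K,I \right)} = 18 K I + I = 18 I K + I = I + 18 I K$)
$N{\left(s,r \right)} = -3 + \frac{1}{2 - 3 r}$ ($N{\left(s,r \right)} = -3 + \frac{1}{2 + r \left(-3\right)} = -3 + \frac{1}{2 - 3 r}$)
$Z = - \frac{412781}{89}$ ($Z = -4 - \left(4631 - \frac{5 - -261}{-2 + 3 \left(-29\right)}\right) = -4 - \left(4631 - \frac{5 + 261}{-2 - 87}\right) = -4 - \left(4631 - \frac{1}{-89} \cdot 266\right) = -4 - \frac{412425}{89} = - \frac{412781}{89} \approx -4638.0$)
$Z - 16 G{\left(1,-21 \right)} = - \frac{412781}{89} - 16 \left(- 21 \left(1 + 18 \cdot 1\right)\right) = - \frac{412781}{89} - 16 \left(- 21 \left(1 + 18\right)\right) = - \frac{412781}{89} - 16 \left(\left(-21\right) 19\right) = - \frac{412781}{89} - -6384 = - \frac{412781}{89} + 6384 = \frac{155395}{89}$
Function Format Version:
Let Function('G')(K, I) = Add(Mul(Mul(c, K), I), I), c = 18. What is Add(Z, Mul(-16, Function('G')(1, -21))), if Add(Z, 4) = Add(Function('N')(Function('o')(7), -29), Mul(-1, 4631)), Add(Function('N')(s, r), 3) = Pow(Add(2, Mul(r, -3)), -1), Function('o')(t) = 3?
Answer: Rational(155395, 89) ≈ 1746.0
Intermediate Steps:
Function('G')(K, I) = Add(I, Mul(18, I, K)) (Function('G')(K, I) = Add(Mul(Mul(18, K), I), I) = Add(Mul(18, I, K), I) = Add(I, Mul(18, I, K)))
Function('N')(s, r) = Add(-3, Pow(Add(2, Mul(-3, r)), -1)) (Function('N')(s, r) = Add(-3, Pow(Add(2, Mul(r, -3)), -1)) = Add(-3, Pow(Add(2, Mul(-3, r)), -1)))
Z = Rational(-412781, 89) (Z = Add(-4, Add(Mul(Pow(Add(-2, Mul(3, -29)), -1), Add(5, Mul(-9, -29))), Mul(-1, 4631))) = Add(-4, Add(Mul(Pow(Add(-2, -87), -1), Add(5, 261)), -4631)) = Add(-4, Add(Mul(Pow(-89, -1), 266), -4631)) = Add(-4, Add(Mul(Rational(-1, 89), 266), -4631)) = Add(-4, Add(Rational(-266, 89), -4631)) = Add(-4, Rational(-412425, 89)) = Rational(-412781, 89) ≈ -4638.0)
Add(Z, Mul(-16, Function('G')(1, -21))) = Add(Rational(-412781, 89), Mul(-16, Mul(-21, Add(1, Mul(18, 1))))) = Add(Rational(-412781, 89), Mul(-16, Mul(-21, Add(1, 18)))) = Add(Rational(-412781, 89), Mul(-16, Mul(-21, 19))) = Add(Rational(-412781, 89), Mul(-16, -399)) = Add(Rational(-412781, 89), 6384) = Rational(155395, 89)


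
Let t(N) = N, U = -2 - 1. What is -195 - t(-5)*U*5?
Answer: -270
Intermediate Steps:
U = -3
-195 - t(-5)*U*5 = -195 - (-5*(-3))*5 = -195 - 15*5 = -195 - 1*75 = -195 - 75 = -270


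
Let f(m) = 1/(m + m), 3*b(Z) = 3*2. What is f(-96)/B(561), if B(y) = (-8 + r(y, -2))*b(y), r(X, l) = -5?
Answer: 1/4992 ≈ 0.00020032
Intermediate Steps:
b(Z) = 2 (b(Z) = (3*2)/3 = (⅓)*6 = 2)
f(m) = 1/(2*m)
B(y) = -26 (B(y) = (-8 - 5)*2 = -13*2 = -26)
f(-96)/B(561) = ((½)/(-96))/(-26) = ((½)*(-1/96))*(-1/26) = -1/192*(-1/26) = 1/4992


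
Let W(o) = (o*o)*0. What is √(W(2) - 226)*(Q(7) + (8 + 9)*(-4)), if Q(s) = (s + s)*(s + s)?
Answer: 128*I*√226 ≈ 1924.3*I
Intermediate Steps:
W(o) = 0 (W(o) = o²*0 = 0)
Q(s) = 4*s² (Q(s) = (2*s)*(2*s) = 4*s²)
√(W(2) - 226)*(Q(7) + (8 + 9)*(-4)) = √(0 - 226)*(4*7² + (8 + 9)*(-4)) = √(-226)*(4*49 + 17*(-4)) = (I*√226)*(196 - 68) = (I*√226)*128 = 128*I*√226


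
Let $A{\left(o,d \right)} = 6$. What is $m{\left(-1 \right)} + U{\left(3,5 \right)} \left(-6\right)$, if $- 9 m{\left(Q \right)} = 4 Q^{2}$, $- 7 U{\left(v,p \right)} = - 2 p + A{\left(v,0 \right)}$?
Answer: $- \frac{244}{63} \approx -3.873$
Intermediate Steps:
$U{\left(v,p \right)} = - \frac{6}{7} + \frac{2 p}{7}$ ($U{\left(v,p \right)} = - \frac{- 2 p + 6}{7} = - \frac{6 - 2 p}{7} = - \frac{6}{7} + \frac{2 p}{7}$)
$m{\left(Q \right)} = - \frac{4 Q^{2}}{9}$
$m{\left(-1 \right)} + U{\left(3,5 \right)} \left(-6\right) = - \frac{4 \left(-1\right)^{2}}{9} + \left(- \frac{6}{7} + \frac{2}{7} \cdot 5\right) \left(-6\right) = \left(- \frac{4}{9}\right) 1 + \left(- \frac{6}{7} + \frac{10}{7}\right) \left(-6\right) = - \frac{4}{9} + \frac{4}{7} \left(-6\right) = - \frac{4}{9} - \frac{24}{7} = - \frac{244}{63}$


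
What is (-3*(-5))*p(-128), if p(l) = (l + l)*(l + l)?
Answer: 983040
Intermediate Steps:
p(l) = 4*l**2 (p(l) = (2*l)*(2*l) = 4*l**2)
(-3*(-5))*p(-128) = (-3*(-5))*(4*(-128)**2) = 15*(4*16384) = 15*65536 = 983040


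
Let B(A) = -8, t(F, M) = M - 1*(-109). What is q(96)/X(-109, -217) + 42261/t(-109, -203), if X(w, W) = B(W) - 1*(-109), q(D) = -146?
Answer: -4282085/9494 ≈ -451.03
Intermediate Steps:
t(F, M) = 109 + M (t(F, M) = M + 109 = 109 + M)
X(w, W) = 101 (X(w, W) = -8 - 1*(-109) = -8 + 109 = 101)
q(96)/X(-109, -217) + 42261/t(-109, -203) = -146/101 + 42261/(109 - 203) = -146*1/101 + 42261/(-94) = -146/101 + 42261*(-1/94) = -146/101 - 42261/94 = -4282085/9494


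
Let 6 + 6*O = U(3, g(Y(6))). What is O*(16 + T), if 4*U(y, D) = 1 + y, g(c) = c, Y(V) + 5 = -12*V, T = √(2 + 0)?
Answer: -40/3 - 5*√2/6 ≈ -14.512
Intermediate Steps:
T = √2 ≈ 1.4142
Y(V) = -5 - 12*V
U(y, D) = ¼ + y/4 (U(y, D) = (1 + y)/4 = ¼ + y/4)
O = -⅚ (O = -1 + (¼ + (¼)*3)/6 = -1 + (¼ + ¾)/6 = -1 + (⅙)*1 = -1 + ⅙ = -⅚ ≈ -0.83333)
O*(16 + T) = -5*(16 + √2)/6 = -40/3 - 5*√2/6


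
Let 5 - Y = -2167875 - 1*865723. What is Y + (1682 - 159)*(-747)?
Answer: 1895922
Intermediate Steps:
Y = 3033603 (Y = 5 - (-2167875 - 1*865723) = 5 - (-2167875 - 865723) = 5 - 1*(-3033598) = 5 + 3033598 = 3033603)
Y + (1682 - 159)*(-747) = 3033603 + (1682 - 159)*(-747) = 3033603 + 1523*(-747) = 3033603 - 1137681 = 1895922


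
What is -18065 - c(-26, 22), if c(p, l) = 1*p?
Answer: -18039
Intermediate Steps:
c(p, l) = p
-18065 - c(-26, 22) = -18065 - 1*(-26) = -18065 + 26 = -18039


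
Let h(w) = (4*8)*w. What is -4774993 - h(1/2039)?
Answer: -9736210759/2039 ≈ -4.7750e+6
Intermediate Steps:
h(w) = 32*w
-4774993 - h(1/2039) = -4774993 - 32/2039 = -9736210759/2039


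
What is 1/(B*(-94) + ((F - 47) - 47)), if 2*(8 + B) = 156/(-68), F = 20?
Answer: 17/13359 ≈ 0.0012725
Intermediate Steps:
B = -311/34 (B = -8 + (156/(-68))/2 = -8 + (156*(-1/68))/2 = -8 + (½)*(-39/17) = -8 - 39/34 = -311/34 ≈ -9.1471)
1/(B*(-94) + ((F - 47) - 47)) = 1/(-311/34*(-94) + ((20 - 47) - 47)) = 1/(14617/17 + (-27 - 47)) = 1/(14617/17 - 74) = 1/(13359/17) = 17/13359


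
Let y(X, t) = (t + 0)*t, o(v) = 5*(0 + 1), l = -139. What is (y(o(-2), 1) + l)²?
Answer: 19044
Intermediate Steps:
o(v) = 5 (o(v) = 5*1 = 5)
y(X, t) = t² (y(X, t) = t*t = t²)
(y(o(-2), 1) + l)² = (1² - 139)² = (1 - 139)² = (-138)² = 19044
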